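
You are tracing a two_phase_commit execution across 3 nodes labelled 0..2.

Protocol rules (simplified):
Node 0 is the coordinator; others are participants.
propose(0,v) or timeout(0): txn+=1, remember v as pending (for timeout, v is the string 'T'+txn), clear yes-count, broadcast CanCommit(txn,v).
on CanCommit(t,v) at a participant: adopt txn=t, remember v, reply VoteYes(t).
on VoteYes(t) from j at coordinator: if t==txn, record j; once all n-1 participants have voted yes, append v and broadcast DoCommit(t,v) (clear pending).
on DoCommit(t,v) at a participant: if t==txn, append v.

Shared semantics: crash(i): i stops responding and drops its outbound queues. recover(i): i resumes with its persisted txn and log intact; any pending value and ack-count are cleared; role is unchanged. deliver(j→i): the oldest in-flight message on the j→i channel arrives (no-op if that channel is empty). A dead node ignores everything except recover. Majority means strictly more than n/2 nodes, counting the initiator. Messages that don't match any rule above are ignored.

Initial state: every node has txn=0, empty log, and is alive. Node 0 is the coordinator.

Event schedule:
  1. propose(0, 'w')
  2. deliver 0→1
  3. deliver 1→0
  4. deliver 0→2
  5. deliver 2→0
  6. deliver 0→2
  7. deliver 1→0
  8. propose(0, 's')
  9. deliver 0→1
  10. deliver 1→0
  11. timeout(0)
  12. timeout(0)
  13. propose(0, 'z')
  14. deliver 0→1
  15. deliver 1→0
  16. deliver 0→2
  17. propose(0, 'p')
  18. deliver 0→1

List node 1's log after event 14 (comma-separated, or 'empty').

w

after 1 — propose(0,'w'): n0:coor/t1/[-]
after 2 — deliver 0→1: n1:part/t1/[-]
after 3 — deliver 1→0: ·
after 4 — deliver 0→2: n2:part/t1/[-]
after 5 — deliver 2→0: n0:coor/t1/[w]
after 6 — deliver 0→2: n2:part/t1/[w]
after 7 — deliver 1→0: ·
after 8 — propose(0,'s'): n0:coor/t2/[w]
after 9 — deliver 0→1: n1:part/t1/[w]
after 10 — deliver 1→0: ·
after 11 — timeout(0): n0:coor/t3/[w]
after 12 — timeout(0): n0:coor/t4/[w]
after 13 — propose(0,'z'): n0:coor/t5/[w]
after 14 — deliver 0→1: n1:part/t2/[w]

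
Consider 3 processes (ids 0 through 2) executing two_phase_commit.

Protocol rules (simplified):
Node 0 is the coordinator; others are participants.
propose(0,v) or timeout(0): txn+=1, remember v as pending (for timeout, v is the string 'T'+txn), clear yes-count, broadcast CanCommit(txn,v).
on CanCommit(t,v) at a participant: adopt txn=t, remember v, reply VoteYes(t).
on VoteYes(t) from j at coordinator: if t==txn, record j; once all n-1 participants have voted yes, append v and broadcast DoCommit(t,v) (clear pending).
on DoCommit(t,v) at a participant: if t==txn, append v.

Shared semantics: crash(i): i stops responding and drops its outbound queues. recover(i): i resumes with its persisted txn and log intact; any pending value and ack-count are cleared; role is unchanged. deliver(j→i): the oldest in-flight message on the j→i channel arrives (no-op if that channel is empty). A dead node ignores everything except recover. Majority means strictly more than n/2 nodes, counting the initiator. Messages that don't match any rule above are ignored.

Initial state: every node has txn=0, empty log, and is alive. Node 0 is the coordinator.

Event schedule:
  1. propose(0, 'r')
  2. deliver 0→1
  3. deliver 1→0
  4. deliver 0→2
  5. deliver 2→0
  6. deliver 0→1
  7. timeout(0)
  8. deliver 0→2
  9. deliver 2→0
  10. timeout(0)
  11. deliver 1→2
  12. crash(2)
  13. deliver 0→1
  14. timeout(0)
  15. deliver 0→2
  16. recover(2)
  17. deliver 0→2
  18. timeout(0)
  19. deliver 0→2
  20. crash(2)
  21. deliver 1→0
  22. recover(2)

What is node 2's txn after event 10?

1

[1] propose(0,'r') → N0(coor t1 [-])
[2] deliver 0→1 → N1(part t1 [-])
[3] deliver 1→0 → ∅
[4] deliver 0→2 → N2(part t1 [-])
[5] deliver 2→0 → N0(coor t1 [r])
[6] deliver 0→1 → N1(part t1 [r])
[7] timeout(0) → N0(coor t2 [r])
[8] deliver 0→2 → N2(part t1 [r])
[9] deliver 2→0 → ∅
[10] timeout(0) → N0(coor t3 [r])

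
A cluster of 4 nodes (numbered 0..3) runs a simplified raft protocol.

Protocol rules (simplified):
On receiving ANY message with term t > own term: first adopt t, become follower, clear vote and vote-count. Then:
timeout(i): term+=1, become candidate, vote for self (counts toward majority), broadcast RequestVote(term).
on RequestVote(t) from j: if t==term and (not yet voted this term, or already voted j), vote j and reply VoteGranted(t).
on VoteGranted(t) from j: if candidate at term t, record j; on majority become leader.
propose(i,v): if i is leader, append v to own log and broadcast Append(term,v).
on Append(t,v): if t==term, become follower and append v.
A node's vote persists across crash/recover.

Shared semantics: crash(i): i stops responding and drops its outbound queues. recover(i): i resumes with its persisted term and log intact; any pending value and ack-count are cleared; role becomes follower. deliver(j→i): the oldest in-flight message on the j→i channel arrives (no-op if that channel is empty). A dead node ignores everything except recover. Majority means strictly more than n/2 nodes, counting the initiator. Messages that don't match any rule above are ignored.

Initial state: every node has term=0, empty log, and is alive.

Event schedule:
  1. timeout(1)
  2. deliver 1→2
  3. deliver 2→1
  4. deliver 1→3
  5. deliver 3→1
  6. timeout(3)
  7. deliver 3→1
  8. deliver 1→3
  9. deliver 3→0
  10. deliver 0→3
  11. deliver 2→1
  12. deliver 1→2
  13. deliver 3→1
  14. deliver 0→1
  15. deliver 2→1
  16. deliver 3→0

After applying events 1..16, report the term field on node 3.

e1 timeout(1): 1[cand,t=1,-]
e2 deliver 1→2: 2[foll,t=1,-]
e3 deliver 2→1: ·
e4 deliver 1→3: 3[foll,t=1,-]
e5 deliver 3→1: 1[lead,t=1,-]
e6 timeout(3): 3[cand,t=2,-]
e7 deliver 3→1: 1[foll,t=2,-]
e8 deliver 1→3: ·
e9 deliver 3→0: 0[foll,t=2,-]
e10 deliver 0→3: 3[lead,t=2,-]
e11 deliver 2→1: ·
e12 deliver 1→2: ·
e13 deliver 3→1: ·
e14 deliver 0→1: ·
e15 deliver 2→1: ·
e16 deliver 3→0: ·

2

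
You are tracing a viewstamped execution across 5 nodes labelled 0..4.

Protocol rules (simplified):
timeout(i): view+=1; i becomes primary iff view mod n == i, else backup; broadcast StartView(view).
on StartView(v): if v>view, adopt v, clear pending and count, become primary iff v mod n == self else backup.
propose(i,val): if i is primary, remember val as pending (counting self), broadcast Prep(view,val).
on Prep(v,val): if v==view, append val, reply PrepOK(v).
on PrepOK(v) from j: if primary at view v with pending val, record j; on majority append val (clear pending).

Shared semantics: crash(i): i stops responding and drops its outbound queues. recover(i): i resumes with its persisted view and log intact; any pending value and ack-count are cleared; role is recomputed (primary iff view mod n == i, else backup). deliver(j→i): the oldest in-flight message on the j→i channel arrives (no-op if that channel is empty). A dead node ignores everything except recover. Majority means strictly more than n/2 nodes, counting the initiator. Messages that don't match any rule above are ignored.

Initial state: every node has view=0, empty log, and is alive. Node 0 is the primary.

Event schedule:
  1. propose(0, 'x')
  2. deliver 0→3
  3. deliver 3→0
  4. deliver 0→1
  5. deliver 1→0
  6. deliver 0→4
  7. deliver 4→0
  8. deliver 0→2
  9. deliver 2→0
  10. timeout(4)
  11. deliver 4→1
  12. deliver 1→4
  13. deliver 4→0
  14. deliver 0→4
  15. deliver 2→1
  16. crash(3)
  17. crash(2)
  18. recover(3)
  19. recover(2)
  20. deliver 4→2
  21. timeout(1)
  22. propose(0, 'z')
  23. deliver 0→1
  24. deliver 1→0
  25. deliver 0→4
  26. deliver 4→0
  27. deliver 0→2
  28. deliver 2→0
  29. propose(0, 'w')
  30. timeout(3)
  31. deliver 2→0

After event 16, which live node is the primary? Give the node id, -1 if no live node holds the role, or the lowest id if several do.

[1] propose(0,'x') → ∅
[2] deliver 0→3 → N3(back v0 [x])
[3] deliver 3→0 → ∅
[4] deliver 0→1 → N1(back v0 [x])
[5] deliver 1→0 → N0(prim v0 [x])
[6] deliver 0→4 → N4(back v0 [x])
[7] deliver 4→0 → ∅
[8] deliver 0→2 → N2(back v0 [x])
[9] deliver 2→0 → ∅
[10] timeout(4) → N4(back v1 [x])
[11] deliver 4→1 → N1(prim v1 [x])
[12] deliver 1→4 → ∅
[13] deliver 4→0 → N0(back v1 [x])
[14] deliver 0→4 → ∅
[15] deliver 2→1 → ∅
[16] crash(3) → N3(✗back v0 [x])

1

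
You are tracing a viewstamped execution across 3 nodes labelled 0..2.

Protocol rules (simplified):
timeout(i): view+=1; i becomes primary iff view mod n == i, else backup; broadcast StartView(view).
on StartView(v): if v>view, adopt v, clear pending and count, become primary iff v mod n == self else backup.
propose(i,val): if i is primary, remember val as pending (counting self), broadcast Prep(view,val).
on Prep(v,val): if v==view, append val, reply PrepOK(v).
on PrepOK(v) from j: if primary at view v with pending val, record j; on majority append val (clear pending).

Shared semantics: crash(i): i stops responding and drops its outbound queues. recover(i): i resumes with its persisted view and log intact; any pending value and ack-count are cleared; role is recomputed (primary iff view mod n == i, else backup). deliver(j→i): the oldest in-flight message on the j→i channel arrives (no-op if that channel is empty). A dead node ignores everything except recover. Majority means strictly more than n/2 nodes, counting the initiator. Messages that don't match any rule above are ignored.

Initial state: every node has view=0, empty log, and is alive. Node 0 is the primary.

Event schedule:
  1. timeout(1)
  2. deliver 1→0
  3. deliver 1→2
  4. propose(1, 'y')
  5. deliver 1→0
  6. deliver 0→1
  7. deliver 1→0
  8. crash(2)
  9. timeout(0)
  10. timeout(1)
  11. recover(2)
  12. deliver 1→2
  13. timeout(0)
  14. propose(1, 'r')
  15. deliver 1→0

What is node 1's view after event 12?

e1 timeout(1): 1[prim,v=1,-]
e2 deliver 1→0: 0[back,v=1,-]
e3 deliver 1→2: 2[back,v=1,-]
e4 propose(1,'y'): ·
e5 deliver 1→0: 0[back,v=1,y]
e6 deliver 0→1: 1[prim,v=1,y]
e7 deliver 1→0: ·
e8 crash(2): 2[✗back,v=1,-]
e9 timeout(0): 0[back,v=2,y]
e10 timeout(1): 1[back,v=2,y]
e11 recover(2): 2[back,v=1,-]
e12 deliver 1→2: 2[back,v=1,y]

2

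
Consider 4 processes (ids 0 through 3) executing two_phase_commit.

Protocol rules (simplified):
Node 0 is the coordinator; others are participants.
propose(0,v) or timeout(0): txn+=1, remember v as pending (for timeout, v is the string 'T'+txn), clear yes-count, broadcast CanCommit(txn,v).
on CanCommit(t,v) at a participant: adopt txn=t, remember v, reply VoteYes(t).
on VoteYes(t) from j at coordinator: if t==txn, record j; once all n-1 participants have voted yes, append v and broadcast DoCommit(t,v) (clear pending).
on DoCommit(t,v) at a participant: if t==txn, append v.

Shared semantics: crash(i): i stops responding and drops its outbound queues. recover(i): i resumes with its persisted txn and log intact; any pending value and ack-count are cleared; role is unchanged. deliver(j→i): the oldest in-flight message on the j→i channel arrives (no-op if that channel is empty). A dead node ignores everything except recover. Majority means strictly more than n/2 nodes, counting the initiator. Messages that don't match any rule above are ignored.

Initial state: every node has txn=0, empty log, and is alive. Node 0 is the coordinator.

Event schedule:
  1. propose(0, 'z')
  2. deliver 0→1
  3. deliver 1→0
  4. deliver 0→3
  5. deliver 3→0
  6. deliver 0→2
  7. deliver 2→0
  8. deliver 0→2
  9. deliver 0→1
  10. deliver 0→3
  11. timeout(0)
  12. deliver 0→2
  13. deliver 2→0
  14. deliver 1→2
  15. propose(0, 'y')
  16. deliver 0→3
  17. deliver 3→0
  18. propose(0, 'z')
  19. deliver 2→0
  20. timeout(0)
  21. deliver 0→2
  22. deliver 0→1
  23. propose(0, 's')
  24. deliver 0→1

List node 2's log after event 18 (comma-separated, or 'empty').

after 1 — propose(0,'z'): n0:coor/t1/[-]
after 2 — deliver 0→1: n1:part/t1/[-]
after 3 — deliver 1→0: ·
after 4 — deliver 0→3: n3:part/t1/[-]
after 5 — deliver 3→0: ·
after 6 — deliver 0→2: n2:part/t1/[-]
after 7 — deliver 2→0: n0:coor/t1/[z]
after 8 — deliver 0→2: n2:part/t1/[z]
after 9 — deliver 0→1: n1:part/t1/[z]
after 10 — deliver 0→3: n3:part/t1/[z]
after 11 — timeout(0): n0:coor/t2/[z]
after 12 — deliver 0→2: n2:part/t2/[z]
after 13 — deliver 2→0: ·
after 14 — deliver 1→2: ·
after 15 — propose(0,'y'): n0:coor/t3/[z]
after 16 — deliver 0→3: n3:part/t2/[z]
after 17 — deliver 3→0: ·
after 18 — propose(0,'z'): n0:coor/t4/[z]

z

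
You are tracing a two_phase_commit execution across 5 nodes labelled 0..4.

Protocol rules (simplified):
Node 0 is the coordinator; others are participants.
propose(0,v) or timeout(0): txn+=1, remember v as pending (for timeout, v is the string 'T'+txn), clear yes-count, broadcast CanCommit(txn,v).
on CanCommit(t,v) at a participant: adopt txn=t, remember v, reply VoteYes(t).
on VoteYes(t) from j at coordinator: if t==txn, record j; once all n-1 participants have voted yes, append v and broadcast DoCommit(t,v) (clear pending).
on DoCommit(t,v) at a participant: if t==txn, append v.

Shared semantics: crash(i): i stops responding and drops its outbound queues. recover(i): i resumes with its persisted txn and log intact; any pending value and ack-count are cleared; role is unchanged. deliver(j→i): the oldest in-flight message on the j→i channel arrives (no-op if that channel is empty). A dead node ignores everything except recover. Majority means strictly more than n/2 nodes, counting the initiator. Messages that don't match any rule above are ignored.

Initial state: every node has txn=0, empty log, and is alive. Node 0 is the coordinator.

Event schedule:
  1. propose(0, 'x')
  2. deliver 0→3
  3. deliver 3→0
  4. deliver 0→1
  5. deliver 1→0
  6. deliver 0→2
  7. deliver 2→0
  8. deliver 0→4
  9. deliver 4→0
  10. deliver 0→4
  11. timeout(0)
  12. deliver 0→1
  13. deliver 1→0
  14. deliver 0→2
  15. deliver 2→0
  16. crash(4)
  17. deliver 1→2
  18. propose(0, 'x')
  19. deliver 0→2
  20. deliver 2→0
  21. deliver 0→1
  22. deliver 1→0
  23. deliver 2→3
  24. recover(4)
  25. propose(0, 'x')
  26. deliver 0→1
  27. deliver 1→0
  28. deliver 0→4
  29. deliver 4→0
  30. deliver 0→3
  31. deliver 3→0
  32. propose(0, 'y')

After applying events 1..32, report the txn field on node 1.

after 1 — propose(0,'x'): n0:coor/t1/[-]
after 2 — deliver 0→3: n3:part/t1/[-]
after 3 — deliver 3→0: ·
after 4 — deliver 0→1: n1:part/t1/[-]
after 5 — deliver 1→0: ·
after 6 — deliver 0→2: n2:part/t1/[-]
after 7 — deliver 2→0: ·
after 8 — deliver 0→4: n4:part/t1/[-]
after 9 — deliver 4→0: n0:coor/t1/[x]
after 10 — deliver 0→4: n4:part/t1/[x]
after 11 — timeout(0): n0:coor/t2/[x]
after 12 — deliver 0→1: n1:part/t1/[x]
after 13 — deliver 1→0: ·
after 14 — deliver 0→2: n2:part/t1/[x]
after 15 — deliver 2→0: ·
after 16 — crash(4): n4:✗part/t1/[x]
after 17 — deliver 1→2: ·
after 18 — propose(0,'x'): n0:coor/t3/[x]
after 19 — deliver 0→2: n2:part/t2/[x]
after 20 — deliver 2→0: ·
after 21 — deliver 0→1: n1:part/t2/[x]
after 22 — deliver 1→0: ·
after 23 — deliver 2→3: ·
after 24 — recover(4): n4:part/t1/[x]
after 25 — propose(0,'x'): n0:coor/t4/[x]
after 26 — deliver 0→1: n1:part/t3/[x]
after 27 — deliver 1→0: ·
after 28 — deliver 0→4: n4:part/t2/[x]
after 29 — deliver 4→0: ·
after 30 — deliver 0→3: n3:part/t1/[x]
after 31 — deliver 3→0: ·
after 32 — propose(0,'y'): n0:coor/t5/[x]

3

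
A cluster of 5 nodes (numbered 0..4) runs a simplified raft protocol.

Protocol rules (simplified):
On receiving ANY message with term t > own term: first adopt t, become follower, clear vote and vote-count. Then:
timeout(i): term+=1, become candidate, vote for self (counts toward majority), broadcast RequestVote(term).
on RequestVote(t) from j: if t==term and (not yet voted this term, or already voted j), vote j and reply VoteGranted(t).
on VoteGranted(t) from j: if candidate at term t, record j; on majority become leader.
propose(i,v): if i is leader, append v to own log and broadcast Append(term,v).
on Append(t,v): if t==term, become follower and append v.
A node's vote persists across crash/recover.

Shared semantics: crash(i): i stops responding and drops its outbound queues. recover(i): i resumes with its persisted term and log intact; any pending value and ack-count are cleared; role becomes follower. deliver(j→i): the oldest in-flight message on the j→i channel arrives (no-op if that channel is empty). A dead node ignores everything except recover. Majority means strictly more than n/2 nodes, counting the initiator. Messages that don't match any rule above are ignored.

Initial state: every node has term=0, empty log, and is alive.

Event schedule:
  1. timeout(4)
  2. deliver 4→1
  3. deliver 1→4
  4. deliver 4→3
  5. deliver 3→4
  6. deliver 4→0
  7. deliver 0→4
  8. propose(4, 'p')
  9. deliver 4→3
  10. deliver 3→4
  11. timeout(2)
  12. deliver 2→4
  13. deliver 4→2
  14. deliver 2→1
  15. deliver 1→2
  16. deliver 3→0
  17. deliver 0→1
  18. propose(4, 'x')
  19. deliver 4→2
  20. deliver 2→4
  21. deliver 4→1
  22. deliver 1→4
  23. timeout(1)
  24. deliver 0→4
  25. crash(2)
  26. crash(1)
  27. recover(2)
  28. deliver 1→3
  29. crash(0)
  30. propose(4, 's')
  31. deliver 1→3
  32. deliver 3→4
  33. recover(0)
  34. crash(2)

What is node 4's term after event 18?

1

[1] timeout(4) → N4(cand t1 [-])
[2] deliver 4→1 → N1(foll t1 [-])
[3] deliver 1→4 → ∅
[4] deliver 4→3 → N3(foll t1 [-])
[5] deliver 3→4 → N4(lead t1 [-])
[6] deliver 4→0 → N0(foll t1 [-])
[7] deliver 0→4 → ∅
[8] propose(4,'p') → N4(lead t1 [p])
[9] deliver 4→3 → N3(foll t1 [p])
[10] deliver 3→4 → ∅
[11] timeout(2) → N2(cand t1 [-])
[12] deliver 2→4 → ∅
[13] deliver 4→2 → ∅
[14] deliver 2→1 → ∅
[15] deliver 1→2 → ∅
[16] deliver 3→0 → ∅
[17] deliver 0→1 → ∅
[18] propose(4,'x') → N4(lead t1 [p,x])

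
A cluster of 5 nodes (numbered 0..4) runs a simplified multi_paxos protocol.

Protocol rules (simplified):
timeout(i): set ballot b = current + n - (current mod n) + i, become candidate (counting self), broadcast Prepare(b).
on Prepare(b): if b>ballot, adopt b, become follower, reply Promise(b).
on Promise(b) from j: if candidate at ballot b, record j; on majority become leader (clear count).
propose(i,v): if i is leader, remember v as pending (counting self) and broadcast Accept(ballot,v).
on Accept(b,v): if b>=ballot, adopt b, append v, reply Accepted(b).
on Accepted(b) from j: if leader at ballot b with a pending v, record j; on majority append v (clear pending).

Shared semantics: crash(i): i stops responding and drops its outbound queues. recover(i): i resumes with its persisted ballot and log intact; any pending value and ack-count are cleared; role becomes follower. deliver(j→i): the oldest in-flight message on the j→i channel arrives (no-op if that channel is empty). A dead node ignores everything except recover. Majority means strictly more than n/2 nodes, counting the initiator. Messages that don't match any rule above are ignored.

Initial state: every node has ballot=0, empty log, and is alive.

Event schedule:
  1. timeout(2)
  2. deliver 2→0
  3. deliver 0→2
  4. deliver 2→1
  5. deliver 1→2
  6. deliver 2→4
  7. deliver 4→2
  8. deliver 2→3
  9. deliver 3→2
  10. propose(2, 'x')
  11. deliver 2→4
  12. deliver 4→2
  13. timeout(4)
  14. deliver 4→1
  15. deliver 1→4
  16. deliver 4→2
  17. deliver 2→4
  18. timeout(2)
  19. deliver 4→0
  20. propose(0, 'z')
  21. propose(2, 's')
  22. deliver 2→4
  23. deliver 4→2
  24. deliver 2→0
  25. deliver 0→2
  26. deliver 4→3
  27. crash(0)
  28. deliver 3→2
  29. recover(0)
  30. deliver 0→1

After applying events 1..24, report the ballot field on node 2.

17

[1] timeout(2) → N2(cand b7 [-])
[2] deliver 2→0 → N0(foll b7 [-])
[3] deliver 0→2 → ∅
[4] deliver 2→1 → N1(foll b7 [-])
[5] deliver 1→2 → N2(lead b7 [-])
[6] deliver 2→4 → N4(foll b7 [-])
[7] deliver 4→2 → ∅
[8] deliver 2→3 → N3(foll b7 [-])
[9] deliver 3→2 → ∅
[10] propose(2,'x') → ∅
[11] deliver 2→4 → N4(foll b7 [x])
[12] deliver 4→2 → ∅
[13] timeout(4) → N4(cand b14 [x])
[14] deliver 4→1 → N1(foll b14 [-])
[15] deliver 1→4 → ∅
[16] deliver 4→2 → N2(foll b14 [-])
[17] deliver 2→4 → N4(lead b14 [x])
[18] timeout(2) → N2(cand b17 [-])
[19] deliver 4→0 → N0(foll b14 [-])
[20] propose(0,'z') → ∅
[21] propose(2,'s') → ∅
[22] deliver 2→4 → N4(foll b17 [x])
[23] deliver 4→2 → ∅
[24] deliver 2→0 → ∅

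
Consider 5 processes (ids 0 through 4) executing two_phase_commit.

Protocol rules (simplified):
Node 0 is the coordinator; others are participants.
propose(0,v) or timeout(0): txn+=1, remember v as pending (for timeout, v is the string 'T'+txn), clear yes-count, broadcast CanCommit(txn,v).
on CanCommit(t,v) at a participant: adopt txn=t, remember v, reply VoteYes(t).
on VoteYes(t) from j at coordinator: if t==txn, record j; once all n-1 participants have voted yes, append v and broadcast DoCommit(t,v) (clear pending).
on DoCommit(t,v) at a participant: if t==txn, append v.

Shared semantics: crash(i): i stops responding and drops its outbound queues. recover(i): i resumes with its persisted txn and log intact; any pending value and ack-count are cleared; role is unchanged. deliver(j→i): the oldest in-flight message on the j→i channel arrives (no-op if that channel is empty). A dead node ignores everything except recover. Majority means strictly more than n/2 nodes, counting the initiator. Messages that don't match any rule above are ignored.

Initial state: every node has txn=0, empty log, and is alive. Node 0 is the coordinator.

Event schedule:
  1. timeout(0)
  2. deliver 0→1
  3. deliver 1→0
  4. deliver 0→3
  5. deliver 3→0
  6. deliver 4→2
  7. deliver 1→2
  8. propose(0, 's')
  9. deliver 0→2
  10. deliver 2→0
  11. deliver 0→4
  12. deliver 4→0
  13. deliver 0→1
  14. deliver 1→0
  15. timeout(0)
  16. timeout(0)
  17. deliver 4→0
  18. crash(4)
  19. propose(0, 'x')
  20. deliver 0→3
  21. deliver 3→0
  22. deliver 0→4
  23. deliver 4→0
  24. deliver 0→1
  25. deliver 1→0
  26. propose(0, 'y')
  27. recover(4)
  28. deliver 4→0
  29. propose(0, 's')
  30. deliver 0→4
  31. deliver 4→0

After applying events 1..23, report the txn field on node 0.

1. timeout(0):  <0:coor t1 ->
2. deliver 0→1:  <1:part t1 ->
3. deliver 1→0:  nop
4. deliver 0→3:  <3:part t1 ->
5. deliver 3→0:  nop
6. deliver 4→2:  nop
7. deliver 1→2:  nop
8. propose(0,'s'):  <0:coor t2 ->
9. deliver 0→2:  <2:part t1 ->
10. deliver 2→0:  nop
11. deliver 0→4:  <4:part t1 ->
12. deliver 4→0:  nop
13. deliver 0→1:  <1:part t2 ->
14. deliver 1→0:  nop
15. timeout(0):  <0:coor t3 ->
16. timeout(0):  <0:coor t4 ->
17. deliver 4→0:  nop
18. crash(4):  <4:✗part t1 ->
19. propose(0,'x'):  <0:coor t5 ->
20. deliver 0→3:  <3:part t2 ->
21. deliver 3→0:  nop
22. deliver 0→4:  nop
23. deliver 4→0:  nop

5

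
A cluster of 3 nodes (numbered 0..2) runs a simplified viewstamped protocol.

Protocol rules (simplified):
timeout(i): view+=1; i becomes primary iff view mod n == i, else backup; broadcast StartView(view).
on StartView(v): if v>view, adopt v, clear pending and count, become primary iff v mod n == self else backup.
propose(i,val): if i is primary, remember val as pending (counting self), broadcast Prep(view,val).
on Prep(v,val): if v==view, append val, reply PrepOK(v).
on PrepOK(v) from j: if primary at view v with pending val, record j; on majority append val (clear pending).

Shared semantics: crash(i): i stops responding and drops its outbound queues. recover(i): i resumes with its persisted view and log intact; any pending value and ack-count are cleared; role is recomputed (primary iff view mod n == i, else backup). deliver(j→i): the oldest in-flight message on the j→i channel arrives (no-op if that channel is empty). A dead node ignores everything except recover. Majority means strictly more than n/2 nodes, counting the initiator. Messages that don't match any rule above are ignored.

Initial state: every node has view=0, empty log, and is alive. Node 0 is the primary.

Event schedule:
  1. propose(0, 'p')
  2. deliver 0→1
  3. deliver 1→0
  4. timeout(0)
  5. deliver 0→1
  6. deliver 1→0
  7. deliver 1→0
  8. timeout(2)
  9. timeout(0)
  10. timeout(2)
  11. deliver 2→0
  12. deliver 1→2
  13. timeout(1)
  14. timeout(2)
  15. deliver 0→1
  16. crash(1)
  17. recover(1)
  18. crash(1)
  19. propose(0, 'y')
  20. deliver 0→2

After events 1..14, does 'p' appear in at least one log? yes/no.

after 1 — propose(0,'p'): ·
after 2 — deliver 0→1: n1:back/v0/[p]
after 3 — deliver 1→0: n0:prim/v0/[p]
after 4 — timeout(0): n0:back/v1/[p]
after 5 — deliver 0→1: n1:prim/v1/[p]
after 6 — deliver 1→0: ·
after 7 — deliver 1→0: ·
after 8 — timeout(2): n2:back/v1/[-]
after 9 — timeout(0): n0:back/v2/[p]
after 10 — timeout(2): n2:prim/v2/[-]
after 11 — deliver 2→0: ·
after 12 — deliver 1→2: ·
after 13 — timeout(1): n1:back/v2/[p]
after 14 — timeout(2): n2:back/v3/[-]

yes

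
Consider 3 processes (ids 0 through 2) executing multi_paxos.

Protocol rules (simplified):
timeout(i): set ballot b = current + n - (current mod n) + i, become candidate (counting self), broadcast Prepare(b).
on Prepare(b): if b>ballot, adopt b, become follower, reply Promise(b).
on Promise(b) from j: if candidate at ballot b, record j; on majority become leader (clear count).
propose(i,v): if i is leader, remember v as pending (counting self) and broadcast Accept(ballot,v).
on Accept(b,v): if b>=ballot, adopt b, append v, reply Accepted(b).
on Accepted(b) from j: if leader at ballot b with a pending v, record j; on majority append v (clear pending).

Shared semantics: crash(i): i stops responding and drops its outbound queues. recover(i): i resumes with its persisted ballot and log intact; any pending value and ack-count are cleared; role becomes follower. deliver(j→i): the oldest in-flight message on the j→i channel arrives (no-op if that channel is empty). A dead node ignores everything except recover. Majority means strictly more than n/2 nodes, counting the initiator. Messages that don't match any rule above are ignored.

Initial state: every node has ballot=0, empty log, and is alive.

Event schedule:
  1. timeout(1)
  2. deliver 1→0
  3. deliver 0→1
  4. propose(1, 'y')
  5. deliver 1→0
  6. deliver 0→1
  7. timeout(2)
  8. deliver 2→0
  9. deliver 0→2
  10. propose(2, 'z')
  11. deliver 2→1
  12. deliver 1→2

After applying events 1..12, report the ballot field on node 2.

1. timeout(1):  <1:cand b4 ->
2. deliver 1→0:  <0:foll b4 ->
3. deliver 0→1:  <1:lead b4 ->
4. propose(1,'y'):  nop
5. deliver 1→0:  <0:foll b4 y>
6. deliver 0→1:  <1:lead b4 y>
7. timeout(2):  <2:cand b5 ->
8. deliver 2→0:  <0:foll b5 y>
9. deliver 0→2:  <2:lead b5 ->
10. propose(2,'z'):  nop
11. deliver 2→1:  <1:foll b5 y>
12. deliver 1→2:  nop

5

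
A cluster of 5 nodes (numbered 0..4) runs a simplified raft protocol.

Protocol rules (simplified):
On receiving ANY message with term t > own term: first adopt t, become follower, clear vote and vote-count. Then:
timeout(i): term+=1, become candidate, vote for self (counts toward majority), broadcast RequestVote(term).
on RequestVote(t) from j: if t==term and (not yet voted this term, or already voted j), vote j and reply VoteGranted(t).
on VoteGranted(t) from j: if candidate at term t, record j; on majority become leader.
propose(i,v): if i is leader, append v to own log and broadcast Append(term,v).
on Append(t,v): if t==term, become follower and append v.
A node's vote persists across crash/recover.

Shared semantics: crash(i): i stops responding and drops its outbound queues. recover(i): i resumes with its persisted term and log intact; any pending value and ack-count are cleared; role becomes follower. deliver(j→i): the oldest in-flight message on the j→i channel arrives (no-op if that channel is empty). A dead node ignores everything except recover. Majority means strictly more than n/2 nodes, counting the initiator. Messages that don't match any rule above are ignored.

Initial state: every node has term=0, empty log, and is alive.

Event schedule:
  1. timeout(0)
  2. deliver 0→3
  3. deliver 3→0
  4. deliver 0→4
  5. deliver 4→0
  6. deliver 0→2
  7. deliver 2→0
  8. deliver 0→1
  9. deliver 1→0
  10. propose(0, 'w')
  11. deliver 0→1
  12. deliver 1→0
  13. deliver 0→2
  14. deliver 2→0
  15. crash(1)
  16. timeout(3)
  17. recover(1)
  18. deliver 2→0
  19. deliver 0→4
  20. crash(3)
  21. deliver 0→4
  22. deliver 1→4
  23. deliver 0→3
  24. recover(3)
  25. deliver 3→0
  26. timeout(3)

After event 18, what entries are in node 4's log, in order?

empty

[1] timeout(0) → N0(cand t1 [-])
[2] deliver 0→3 → N3(foll t1 [-])
[3] deliver 3→0 → ∅
[4] deliver 0→4 → N4(foll t1 [-])
[5] deliver 4→0 → N0(lead t1 [-])
[6] deliver 0→2 → N2(foll t1 [-])
[7] deliver 2→0 → ∅
[8] deliver 0→1 → N1(foll t1 [-])
[9] deliver 1→0 → ∅
[10] propose(0,'w') → N0(lead t1 [w])
[11] deliver 0→1 → N1(foll t1 [w])
[12] deliver 1→0 → ∅
[13] deliver 0→2 → N2(foll t1 [w])
[14] deliver 2→0 → ∅
[15] crash(1) → N1(✗foll t1 [w])
[16] timeout(3) → N3(cand t2 [-])
[17] recover(1) → N1(foll t1 [w])
[18] deliver 2→0 → ∅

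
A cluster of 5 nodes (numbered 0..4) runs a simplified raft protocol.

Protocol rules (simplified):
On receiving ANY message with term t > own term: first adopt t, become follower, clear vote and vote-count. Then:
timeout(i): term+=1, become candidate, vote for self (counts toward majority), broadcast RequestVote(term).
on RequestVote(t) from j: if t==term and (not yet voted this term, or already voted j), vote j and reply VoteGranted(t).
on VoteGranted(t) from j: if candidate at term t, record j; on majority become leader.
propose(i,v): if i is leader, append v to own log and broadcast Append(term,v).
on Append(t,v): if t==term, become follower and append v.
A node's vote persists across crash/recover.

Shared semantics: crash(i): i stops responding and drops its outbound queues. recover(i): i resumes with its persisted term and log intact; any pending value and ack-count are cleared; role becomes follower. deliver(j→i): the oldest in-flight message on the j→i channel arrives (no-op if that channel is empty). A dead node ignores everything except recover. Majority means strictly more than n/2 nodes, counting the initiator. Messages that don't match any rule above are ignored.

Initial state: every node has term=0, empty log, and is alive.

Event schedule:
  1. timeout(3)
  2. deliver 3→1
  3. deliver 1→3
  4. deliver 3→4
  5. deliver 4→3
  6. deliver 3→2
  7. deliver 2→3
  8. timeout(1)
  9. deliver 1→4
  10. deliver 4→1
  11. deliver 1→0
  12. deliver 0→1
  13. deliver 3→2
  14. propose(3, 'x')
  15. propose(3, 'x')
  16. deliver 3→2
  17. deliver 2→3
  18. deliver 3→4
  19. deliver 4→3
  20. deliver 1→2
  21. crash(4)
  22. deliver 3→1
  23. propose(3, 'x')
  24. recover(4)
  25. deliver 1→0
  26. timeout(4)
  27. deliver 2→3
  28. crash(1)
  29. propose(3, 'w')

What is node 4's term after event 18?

2

after 1 — timeout(3): n3:cand/t1/[-]
after 2 — deliver 3→1: n1:foll/t1/[-]
after 3 — deliver 1→3: ·
after 4 — deliver 3→4: n4:foll/t1/[-]
after 5 — deliver 4→3: n3:lead/t1/[-]
after 6 — deliver 3→2: n2:foll/t1/[-]
after 7 — deliver 2→3: ·
after 8 — timeout(1): n1:cand/t2/[-]
after 9 — deliver 1→4: n4:foll/t2/[-]
after 10 — deliver 4→1: ·
after 11 — deliver 1→0: n0:foll/t2/[-]
after 12 — deliver 0→1: n1:lead/t2/[-]
after 13 — deliver 3→2: ·
after 14 — propose(3,'x'): n3:lead/t1/[x]
after 15 — propose(3,'x'): n3:lead/t1/[x,x]
after 16 — deliver 3→2: n2:foll/t1/[x]
after 17 — deliver 2→3: ·
after 18 — deliver 3→4: ·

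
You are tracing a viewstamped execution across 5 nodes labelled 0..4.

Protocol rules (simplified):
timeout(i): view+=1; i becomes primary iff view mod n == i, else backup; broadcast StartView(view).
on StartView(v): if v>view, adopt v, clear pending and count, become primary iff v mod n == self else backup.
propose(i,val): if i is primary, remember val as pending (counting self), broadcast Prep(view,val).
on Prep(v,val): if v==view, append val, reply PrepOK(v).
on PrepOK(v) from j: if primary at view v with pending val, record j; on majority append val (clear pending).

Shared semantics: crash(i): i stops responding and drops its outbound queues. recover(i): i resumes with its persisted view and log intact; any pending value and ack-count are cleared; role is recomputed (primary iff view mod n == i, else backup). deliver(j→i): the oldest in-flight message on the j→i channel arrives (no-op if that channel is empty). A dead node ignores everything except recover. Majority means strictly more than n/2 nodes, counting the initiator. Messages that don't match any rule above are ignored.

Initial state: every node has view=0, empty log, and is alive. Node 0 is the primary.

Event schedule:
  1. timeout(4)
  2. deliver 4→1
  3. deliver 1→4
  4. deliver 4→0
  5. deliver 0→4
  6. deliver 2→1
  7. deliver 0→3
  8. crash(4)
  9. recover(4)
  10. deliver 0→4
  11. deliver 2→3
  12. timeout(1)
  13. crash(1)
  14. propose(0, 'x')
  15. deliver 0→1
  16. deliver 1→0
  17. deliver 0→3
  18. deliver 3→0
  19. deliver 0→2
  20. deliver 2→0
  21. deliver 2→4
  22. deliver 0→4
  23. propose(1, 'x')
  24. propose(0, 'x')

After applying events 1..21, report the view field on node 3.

0

step 1 timeout(4): 4={back,v=1,log=-}
step 2 deliver 4→1: 1={prim,v=1,log=-}
step 3 deliver 1→4: —
step 4 deliver 4→0: 0={back,v=1,log=-}
step 5 deliver 0→4: —
step 6 deliver 2→1: —
step 7 deliver 0→3: —
step 8 crash(4): 4={✗back,v=1,log=-}
step 9 recover(4): 4={back,v=1,log=-}
step 10 deliver 0→4: —
step 11 deliver 2→3: —
step 12 timeout(1): 1={back,v=2,log=-}
step 13 crash(1): 1={✗back,v=2,log=-}
step 14 propose(0,'x'): —
step 15 deliver 0→1: —
step 16 deliver 1→0: —
step 17 deliver 0→3: —
step 18 deliver 3→0: —
step 19 deliver 0→2: —
step 20 deliver 2→0: —
step 21 deliver 2→4: —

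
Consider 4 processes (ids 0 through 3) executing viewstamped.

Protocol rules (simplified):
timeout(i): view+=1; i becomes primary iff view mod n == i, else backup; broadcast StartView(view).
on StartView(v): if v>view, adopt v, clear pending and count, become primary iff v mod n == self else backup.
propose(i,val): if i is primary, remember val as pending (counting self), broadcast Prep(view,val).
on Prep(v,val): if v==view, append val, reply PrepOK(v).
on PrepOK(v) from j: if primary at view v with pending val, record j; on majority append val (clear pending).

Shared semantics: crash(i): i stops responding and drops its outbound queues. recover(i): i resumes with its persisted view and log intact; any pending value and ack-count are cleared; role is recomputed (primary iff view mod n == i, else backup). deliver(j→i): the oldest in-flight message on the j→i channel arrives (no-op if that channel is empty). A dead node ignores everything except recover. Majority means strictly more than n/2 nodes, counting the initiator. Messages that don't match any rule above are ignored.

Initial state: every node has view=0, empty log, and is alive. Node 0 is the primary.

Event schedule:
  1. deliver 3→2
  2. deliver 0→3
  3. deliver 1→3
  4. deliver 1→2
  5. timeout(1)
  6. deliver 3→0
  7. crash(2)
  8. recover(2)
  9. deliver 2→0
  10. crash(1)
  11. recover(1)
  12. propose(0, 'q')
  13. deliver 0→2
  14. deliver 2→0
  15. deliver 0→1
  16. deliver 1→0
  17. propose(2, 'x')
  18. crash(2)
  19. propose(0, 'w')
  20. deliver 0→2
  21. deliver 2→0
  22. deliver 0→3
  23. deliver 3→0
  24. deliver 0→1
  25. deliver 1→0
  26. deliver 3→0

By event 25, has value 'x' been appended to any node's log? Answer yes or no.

no

[1] deliver 3→2 → ∅
[2] deliver 0→3 → ∅
[3] deliver 1→3 → ∅
[4] deliver 1→2 → ∅
[5] timeout(1) → N1(prim v1 [-])
[6] deliver 3→0 → ∅
[7] crash(2) → N2(✗back v0 [-])
[8] recover(2) → N2(back v0 [-])
[9] deliver 2→0 → ∅
[10] crash(1) → N1(✗prim v1 [-])
[11] recover(1) → N1(prim v1 [-])
[12] propose(0,'q') → ∅
[13] deliver 0→2 → N2(back v0 [q])
[14] deliver 2→0 → ∅
[15] deliver 0→1 → ∅
[16] deliver 1→0 → ∅
[17] propose(2,'x') → ∅
[18] crash(2) → N2(✗back v0 [q])
[19] propose(0,'w') → ∅
[20] deliver 0→2 → ∅
[21] deliver 2→0 → ∅
[22] deliver 0→3 → N3(back v0 [q])
[23] deliver 3→0 → ∅
[24] deliver 0→1 → ∅
[25] deliver 1→0 → ∅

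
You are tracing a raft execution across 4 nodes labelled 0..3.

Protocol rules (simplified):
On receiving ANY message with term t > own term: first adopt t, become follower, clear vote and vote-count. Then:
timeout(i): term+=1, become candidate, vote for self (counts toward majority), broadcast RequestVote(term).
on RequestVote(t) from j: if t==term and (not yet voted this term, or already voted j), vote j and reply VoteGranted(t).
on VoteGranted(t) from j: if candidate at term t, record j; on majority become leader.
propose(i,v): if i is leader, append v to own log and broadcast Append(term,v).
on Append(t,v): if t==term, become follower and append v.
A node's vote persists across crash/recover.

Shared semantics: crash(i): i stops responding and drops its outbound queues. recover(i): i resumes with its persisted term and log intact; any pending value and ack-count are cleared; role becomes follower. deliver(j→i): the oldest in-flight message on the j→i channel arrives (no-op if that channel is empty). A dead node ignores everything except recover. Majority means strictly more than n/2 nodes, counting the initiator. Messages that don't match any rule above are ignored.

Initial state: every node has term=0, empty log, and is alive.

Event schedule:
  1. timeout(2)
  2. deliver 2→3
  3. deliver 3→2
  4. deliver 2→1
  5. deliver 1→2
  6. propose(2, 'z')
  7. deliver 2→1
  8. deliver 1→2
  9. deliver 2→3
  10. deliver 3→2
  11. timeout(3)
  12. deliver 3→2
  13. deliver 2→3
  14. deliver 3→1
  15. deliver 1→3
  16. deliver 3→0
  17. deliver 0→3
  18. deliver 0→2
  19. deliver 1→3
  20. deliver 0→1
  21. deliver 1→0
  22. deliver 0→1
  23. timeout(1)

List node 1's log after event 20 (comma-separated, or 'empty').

[1] timeout(2) → N2(cand t1 [-])
[2] deliver 2→3 → N3(foll t1 [-])
[3] deliver 3→2 → ∅
[4] deliver 2→1 → N1(foll t1 [-])
[5] deliver 1→2 → N2(lead t1 [-])
[6] propose(2,'z') → N2(lead t1 [z])
[7] deliver 2→1 → N1(foll t1 [z])
[8] deliver 1→2 → ∅
[9] deliver 2→3 → N3(foll t1 [z])
[10] deliver 3→2 → ∅
[11] timeout(3) → N3(cand t2 [z])
[12] deliver 3→2 → N2(foll t2 [z])
[13] deliver 2→3 → ∅
[14] deliver 3→1 → N1(foll t2 [z])
[15] deliver 1→3 → N3(lead t2 [z])
[16] deliver 3→0 → N0(foll t2 [-])
[17] deliver 0→3 → ∅
[18] deliver 0→2 → ∅
[19] deliver 1→3 → ∅
[20] deliver 0→1 → ∅

z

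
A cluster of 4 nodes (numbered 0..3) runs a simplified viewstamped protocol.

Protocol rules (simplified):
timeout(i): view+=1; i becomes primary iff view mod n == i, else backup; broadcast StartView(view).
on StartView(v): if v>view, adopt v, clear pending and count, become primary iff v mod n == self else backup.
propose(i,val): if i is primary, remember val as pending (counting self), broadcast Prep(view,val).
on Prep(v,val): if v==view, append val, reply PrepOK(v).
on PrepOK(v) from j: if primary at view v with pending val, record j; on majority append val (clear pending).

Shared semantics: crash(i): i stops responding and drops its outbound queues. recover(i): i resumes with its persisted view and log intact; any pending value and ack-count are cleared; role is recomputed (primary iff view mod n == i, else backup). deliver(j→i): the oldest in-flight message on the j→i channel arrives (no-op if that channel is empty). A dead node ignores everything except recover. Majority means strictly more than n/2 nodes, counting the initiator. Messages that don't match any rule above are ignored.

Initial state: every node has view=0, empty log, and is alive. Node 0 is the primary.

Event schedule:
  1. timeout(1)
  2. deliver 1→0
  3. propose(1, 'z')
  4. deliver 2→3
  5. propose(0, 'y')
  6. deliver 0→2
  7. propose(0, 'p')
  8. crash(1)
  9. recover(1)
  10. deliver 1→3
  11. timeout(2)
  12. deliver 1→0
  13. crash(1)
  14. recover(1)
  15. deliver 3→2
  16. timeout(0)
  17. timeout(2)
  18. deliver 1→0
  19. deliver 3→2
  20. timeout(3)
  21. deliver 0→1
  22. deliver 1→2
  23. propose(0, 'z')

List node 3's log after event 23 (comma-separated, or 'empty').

after 1 — timeout(1): n1:prim/v1/[-]
after 2 — deliver 1→0: n0:back/v1/[-]
after 3 — propose(1,'z'): ·
after 4 — deliver 2→3: ·
after 5 — propose(0,'y'): ·
after 6 — deliver 0→2: ·
after 7 — propose(0,'p'): ·
after 8 — crash(1): n1:✗prim/v1/[-]
after 9 — recover(1): n1:prim/v1/[-]
after 10 — deliver 1→3: ·
after 11 — timeout(2): n2:back/v1/[-]
after 12 — deliver 1→0: ·
after 13 — crash(1): n1:✗prim/v1/[-]
after 14 — recover(1): n1:prim/v1/[-]
after 15 — deliver 3→2: ·
after 16 — timeout(0): n0:back/v2/[-]
after 17 — timeout(2): n2:prim/v2/[-]
after 18 — deliver 1→0: ·
after 19 — deliver 3→2: ·
after 20 — timeout(3): n3:back/v1/[-]
after 21 — deliver 0→1: n1:back/v2/[-]
after 22 — deliver 1→2: ·
after 23 — propose(0,'z'): ·

empty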